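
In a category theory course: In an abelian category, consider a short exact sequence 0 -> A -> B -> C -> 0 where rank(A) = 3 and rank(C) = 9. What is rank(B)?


For a short exact sequence 0 -> A -> B -> C -> 0,
rank is additive: rank(B) = rank(A) + rank(C).
rank(B) = 3 + 9 = 12

12


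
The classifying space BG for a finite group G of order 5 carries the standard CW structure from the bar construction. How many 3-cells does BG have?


In the bar-construction CW model of BG, the n-cells are indexed by
n-tuples [g_1|...|g_n] of non-identity elements of G (degenerate
simplices with some g_i = e do not contribute cells), so there are
(|G| - 1)^n n-cells.
For dim = 3 with |G| = 5:
cells = (5 - 1)^3 = 4^3 = 64

64


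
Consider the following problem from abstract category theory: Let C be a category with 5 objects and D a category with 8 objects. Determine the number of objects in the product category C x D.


The product category C x D has objects that are pairs (c, d).
Number of pairs = |Ob(C)| * |Ob(D)| = 5 * 8 = 40

40


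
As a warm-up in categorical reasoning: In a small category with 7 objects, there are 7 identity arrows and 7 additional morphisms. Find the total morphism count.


Each object has an identity morphism, giving 7 identities.
Adding the 7 non-identity morphisms:
Total = 7 + 7 = 14

14


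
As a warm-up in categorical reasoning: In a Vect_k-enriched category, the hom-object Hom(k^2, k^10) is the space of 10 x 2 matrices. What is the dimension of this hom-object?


In Vect-enriched categories, Hom(k^n, k^m) is the space of m x n matrices.
dim(Hom(k^2, k^10)) = 10 * 2 = 20

20


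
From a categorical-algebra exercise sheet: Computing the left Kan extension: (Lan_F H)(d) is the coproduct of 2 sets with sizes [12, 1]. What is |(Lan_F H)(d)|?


Pointwise, the left Kan extension (Lan_F H)(d) is the colimit, indexed
by the comma category (F downarrow d), of H composed with the
projection (F downarrow d) -> C. Here that colimit is given
as a coproduct (disjoint union) of sets, so its cardinality is the
sum of the sizes of the summands.
Coproduct of sets with sizes: 12 + 1
= 13

13


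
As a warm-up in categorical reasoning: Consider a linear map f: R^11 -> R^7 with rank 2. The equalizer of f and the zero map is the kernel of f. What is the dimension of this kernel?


The equalizer of f and the zero map is ker(f).
By the rank-nullity theorem: dim(ker(f)) = dim(domain) - rank(f).
dim(ker(f)) = 11 - 2 = 9

9


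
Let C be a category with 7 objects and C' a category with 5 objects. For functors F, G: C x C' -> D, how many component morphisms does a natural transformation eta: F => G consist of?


A natural transformation eta: F => G assigns one component morphism per
object of the domain category.
The domain is the product category C x C', so
|Ob(C x C')| = |Ob(C)| * |Ob(C')| = 7 * 5 = 35.
Therefore eta has 35 component morphisms.

35


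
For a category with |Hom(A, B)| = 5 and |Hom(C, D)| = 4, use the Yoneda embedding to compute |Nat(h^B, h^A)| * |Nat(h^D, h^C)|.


By the Yoneda lemma, Nat(h^B, h^A) is isomorphic to Hom(A, B),
so |Nat(h^B, h^A)| = |Hom(A, B)| and |Nat(h^D, h^C)| = |Hom(C, D)|.
|Hom(A, B)| = 5, |Hom(C, D)| = 4.
|Nat(h^B, h^A) x Nat(h^D, h^C)| = 5 * 4 = 20

20


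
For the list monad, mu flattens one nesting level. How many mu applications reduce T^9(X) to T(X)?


Each application of mu: T^2 -> T removes one layer of nesting.
Starting at depth 9 (i.e., T^9(X)), we need to reach T(X).
Number of mu applications = 9 - 1 = 8

8


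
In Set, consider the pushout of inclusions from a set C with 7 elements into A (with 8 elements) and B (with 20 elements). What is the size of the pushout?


The pushout A +_C B identifies the images of C in A and B.
|A +_C B| = |A| + |B| - |C| (for injections).
= 8 + 20 - 7 = 21

21


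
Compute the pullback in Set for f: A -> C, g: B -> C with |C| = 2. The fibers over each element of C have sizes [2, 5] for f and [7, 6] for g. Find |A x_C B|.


The pullback A x_C B consists of pairs (a, b) with f(a) = g(b).
For each element c in C, the fiber product has |f^-1(c)| * |g^-1(c)| elements.
Summing over C: 2 * 7 + 5 * 6
= 14 + 30 = 44

44


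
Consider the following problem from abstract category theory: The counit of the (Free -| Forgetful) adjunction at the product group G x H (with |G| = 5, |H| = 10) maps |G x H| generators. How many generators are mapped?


The counit epsilon_K: F(U(K)) -> K of the Free-Forgetful adjunction
maps |K| generators of F(U(K)) into K. For K = G x H (the product group),
|G x H| = |G| * |H|.
Total generators mapped = 5 * 10 = 50.

50


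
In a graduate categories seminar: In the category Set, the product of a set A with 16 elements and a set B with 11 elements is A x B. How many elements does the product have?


In Set, the product A x B is the Cartesian product.
By the universal property, |A x B| = |A| * |B|.
|A x B| = 16 * 11 = 176

176


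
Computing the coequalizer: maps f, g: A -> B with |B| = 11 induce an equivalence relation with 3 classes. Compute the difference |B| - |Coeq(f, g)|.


The coequalizer Coeq(f, g) = B / ~ has one element per equivalence class.
|B| = 11, |Coeq(f, g)| = 3.
|B| - |Coeq(f, g)| = 11 - 3 = 8.

8


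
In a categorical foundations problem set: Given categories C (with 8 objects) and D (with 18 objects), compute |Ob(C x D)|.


The product category C x D has objects that are pairs (c, d).
Number of pairs = |Ob(C)| * |Ob(D)| = 8 * 18 = 144

144


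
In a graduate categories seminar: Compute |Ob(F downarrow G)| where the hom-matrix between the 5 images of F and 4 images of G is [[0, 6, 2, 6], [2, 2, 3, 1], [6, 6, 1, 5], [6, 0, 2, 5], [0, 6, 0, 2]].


Objects of (F downarrow G) are triples (a, b, h: F(a)->G(b)).
The count equals the sum of all entries in the hom-matrix.
sum(row 0) = 14
sum(row 1) = 8
sum(row 2) = 18
sum(row 3) = 13
sum(row 4) = 8
Grand total = 61

61


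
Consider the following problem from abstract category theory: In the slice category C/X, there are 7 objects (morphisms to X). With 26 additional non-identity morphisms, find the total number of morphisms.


In the slice category C/X, objects are morphisms to X.
Identity morphisms: 7 (one per object of C/X).
Non-identity morphisms: 26.
Total = 7 + 26 = 33

33


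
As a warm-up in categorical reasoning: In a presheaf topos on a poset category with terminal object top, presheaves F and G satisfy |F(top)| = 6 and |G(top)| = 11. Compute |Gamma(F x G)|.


Global sections of a presheaf on a poset with terminal top satisfy
Gamma(H) ~ H(top). Presheaves admit pointwise products, so
(F x G)(top) = F(top) x G(top) (Cartesian product).
|Gamma(F x G)| = |F(top)| * |G(top)| = 6 * 11 = 66.

66


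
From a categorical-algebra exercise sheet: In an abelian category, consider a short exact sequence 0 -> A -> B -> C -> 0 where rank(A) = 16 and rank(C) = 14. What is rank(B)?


For a short exact sequence 0 -> A -> B -> C -> 0,
rank is additive: rank(B) = rank(A) + rank(C).
rank(B) = 16 + 14 = 30

30


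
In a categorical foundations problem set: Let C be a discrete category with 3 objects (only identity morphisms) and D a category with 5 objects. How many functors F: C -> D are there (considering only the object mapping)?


A functor from a discrete category C to D is determined by
where each object maps. Each of the 3 objects of C can map
to any of the 5 objects of D independently.
Number of functors = 5^3 = 125

125


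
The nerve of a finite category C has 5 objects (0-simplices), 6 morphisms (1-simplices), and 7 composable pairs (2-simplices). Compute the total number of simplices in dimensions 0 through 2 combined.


The 2-skeleton of the nerve N(C) consists of simplices in dimensions 0, 1, 2:
  |N(C)_0| = 5 (objects)
  |N(C)_1| = 6 (morphisms)
  |N(C)_2| = 7 (composable pairs)
Total = 5 + 6 + 7 = 18

18


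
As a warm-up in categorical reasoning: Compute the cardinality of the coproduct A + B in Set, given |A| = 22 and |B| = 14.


In Set, the coproduct A + B is the disjoint union.
|A + B| = |A| + |B| = 22 + 14 = 36

36


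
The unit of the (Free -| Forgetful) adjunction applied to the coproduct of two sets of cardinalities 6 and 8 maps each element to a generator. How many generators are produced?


The unit eta_X: X -> U(F(X)) of the Free-Forgetful adjunction
maps each element of X to a generator of F(X). For X = S + T (disjoint
union in Set), |S + T| = |S| + |T|.
Total mappings = 6 + 8 = 14.

14


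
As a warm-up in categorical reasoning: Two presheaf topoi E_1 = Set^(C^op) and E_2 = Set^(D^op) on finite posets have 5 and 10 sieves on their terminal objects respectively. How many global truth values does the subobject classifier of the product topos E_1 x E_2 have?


In a product of presheaf topoi E_1 x E_2, the subobject classifier
is Omega = Omega_1 x Omega_2 (componentwise), so
|Omega(top)| = |Omega_1(top_1)| * |Omega_2(top_2)|.
= 5 * 10 = 50.

50


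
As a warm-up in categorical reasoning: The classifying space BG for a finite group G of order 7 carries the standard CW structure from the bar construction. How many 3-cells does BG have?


In the bar-construction CW model of BG, the n-cells are indexed by
n-tuples [g_1|...|g_n] of non-identity elements of G (degenerate
simplices with some g_i = e do not contribute cells), so there are
(|G| - 1)^n n-cells.
For dim = 3 with |G| = 7:
cells = (7 - 1)^3 = 6^3 = 216

216


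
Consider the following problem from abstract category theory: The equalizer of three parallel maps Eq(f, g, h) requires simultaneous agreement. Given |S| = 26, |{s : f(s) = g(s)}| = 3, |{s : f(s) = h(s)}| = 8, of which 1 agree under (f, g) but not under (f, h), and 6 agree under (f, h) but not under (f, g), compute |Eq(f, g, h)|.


Eq(f, g, h) is the triple-agreement set: points in S where all three
maps take the same value. Using inclusion-exclusion on the pairwise data:
Pair (f, g) agrees on 3 points; pair (f, h) on 8 points.
Points agreeing under (f, g) but not (f, h) = 1; under (f, h) but not (f, g) = 6.
Triple-agreement = agreement-in-(f, g) minus points that agree under (f, g) but not (f, h):
|Eq(f, g, h)| = 3 - 1 = 2
(cross-check via (f, h): 8 - 6 = 2.)

2


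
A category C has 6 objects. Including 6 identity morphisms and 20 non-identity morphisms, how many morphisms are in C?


Each object has an identity morphism, giving 6 identities.
Adding the 20 non-identity morphisms:
Total = 6 + 20 = 26

26


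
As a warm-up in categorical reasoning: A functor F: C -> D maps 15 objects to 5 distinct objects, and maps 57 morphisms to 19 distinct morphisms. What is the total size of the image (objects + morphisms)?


The image of F consists of distinct objects and distinct morphisms.
|Im(F)| on objects = 5
|Im(F)| on morphisms = 19
Total image cardinality = 5 + 19 = 24

24


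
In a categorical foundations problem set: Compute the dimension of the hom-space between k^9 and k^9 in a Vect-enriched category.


In Vect-enriched categories, Hom(k^n, k^m) is the space of m x n matrices.
dim(Hom(k^9, k^9)) = 9 * 9 = 81

81


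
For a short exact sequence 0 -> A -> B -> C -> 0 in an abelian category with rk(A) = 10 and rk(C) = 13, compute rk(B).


For a short exact sequence 0 -> A -> B -> C -> 0,
rank is additive: rank(B) = rank(A) + rank(C).
rank(B) = 10 + 13 = 23

23


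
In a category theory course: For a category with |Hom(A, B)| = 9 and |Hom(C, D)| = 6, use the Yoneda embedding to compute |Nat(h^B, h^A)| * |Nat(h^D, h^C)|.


By the Yoneda lemma, Nat(h^B, h^A) is isomorphic to Hom(A, B),
so |Nat(h^B, h^A)| = |Hom(A, B)| and |Nat(h^D, h^C)| = |Hom(C, D)|.
|Hom(A, B)| = 9, |Hom(C, D)| = 6.
|Nat(h^B, h^A) x Nat(h^D, h^C)| = 9 * 6 = 54

54


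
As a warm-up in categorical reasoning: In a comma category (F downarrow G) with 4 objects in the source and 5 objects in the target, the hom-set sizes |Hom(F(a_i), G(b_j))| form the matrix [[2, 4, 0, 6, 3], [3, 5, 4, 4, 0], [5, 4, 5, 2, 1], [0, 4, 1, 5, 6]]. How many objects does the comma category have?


Objects of (F downarrow G) are triples (a, b, h: F(a)->G(b)).
The count equals the sum of all entries in the hom-matrix.
sum(row 0) = 15
sum(row 1) = 16
sum(row 2) = 17
sum(row 3) = 16
Grand total = 64

64


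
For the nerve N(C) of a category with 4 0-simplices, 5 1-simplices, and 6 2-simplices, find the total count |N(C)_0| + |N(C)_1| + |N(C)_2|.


The 2-skeleton of the nerve N(C) consists of simplices in dimensions 0, 1, 2:
  |N(C)_0| = 4 (objects)
  |N(C)_1| = 5 (morphisms)
  |N(C)_2| = 6 (composable pairs)
Total = 4 + 5 + 6 = 15

15


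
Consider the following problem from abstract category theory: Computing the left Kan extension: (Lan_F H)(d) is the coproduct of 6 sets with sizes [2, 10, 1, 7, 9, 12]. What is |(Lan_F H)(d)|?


Pointwise, the left Kan extension (Lan_F H)(d) is the colimit, indexed
by the comma category (F downarrow d), of H composed with the
projection (F downarrow d) -> C. Here that colimit is given
as a coproduct (disjoint union) of sets, so its cardinality is the
sum of the sizes of the summands.
Coproduct of sets with sizes: 2 + 10 + 1 + 7 + 9 + 12
= 41

41


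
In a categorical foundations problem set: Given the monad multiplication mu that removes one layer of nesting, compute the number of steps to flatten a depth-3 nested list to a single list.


Each application of mu: T^2 -> T removes one layer of nesting.
Starting at depth 3 (i.e., T^3(X)), we need to reach T(X).
Number of mu applications = 3 - 1 = 2

2


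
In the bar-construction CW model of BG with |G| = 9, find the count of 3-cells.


In the bar-construction CW model of BG, the n-cells are indexed by
n-tuples [g_1|...|g_n] of non-identity elements of G (degenerate
simplices with some g_i = e do not contribute cells), so there are
(|G| - 1)^n n-cells.
For dim = 3 with |G| = 9:
cells = (9 - 1)^3 = 8^3 = 512

512


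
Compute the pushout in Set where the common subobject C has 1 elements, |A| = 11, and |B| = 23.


The pushout A +_C B identifies the images of C in A and B.
|A +_C B| = |A| + |B| - |C| (for injections).
= 11 + 23 - 1 = 33

33


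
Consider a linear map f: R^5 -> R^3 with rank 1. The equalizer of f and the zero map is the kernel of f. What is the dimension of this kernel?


The equalizer of f and the zero map is ker(f).
By the rank-nullity theorem: dim(ker(f)) = dim(domain) - rank(f).
dim(ker(f)) = 5 - 1 = 4

4


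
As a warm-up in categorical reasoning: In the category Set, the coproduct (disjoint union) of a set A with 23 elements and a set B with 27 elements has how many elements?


In Set, the coproduct A + B is the disjoint union.
|A + B| = |A| + |B| = 23 + 27 = 50

50


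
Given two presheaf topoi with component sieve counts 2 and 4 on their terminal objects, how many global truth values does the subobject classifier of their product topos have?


In a product of presheaf topoi E_1 x E_2, the subobject classifier
is Omega = Omega_1 x Omega_2 (componentwise), so
|Omega(top)| = |Omega_1(top_1)| * |Omega_2(top_2)|.
= 2 * 4 = 8.

8


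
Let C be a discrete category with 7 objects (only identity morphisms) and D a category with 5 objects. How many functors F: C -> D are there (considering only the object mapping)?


A functor from a discrete category C to D is determined by
where each object maps. Each of the 7 objects of C can map
to any of the 5 objects of D independently.
Number of functors = 5^7 = 78125

78125


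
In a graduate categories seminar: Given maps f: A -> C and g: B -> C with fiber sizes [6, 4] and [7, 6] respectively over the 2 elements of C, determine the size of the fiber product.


The pullback A x_C B consists of pairs (a, b) with f(a) = g(b).
For each element c in C, the fiber product has |f^-1(c)| * |g^-1(c)| elements.
Summing over C: 6 * 7 + 4 * 6
= 42 + 24 = 66

66


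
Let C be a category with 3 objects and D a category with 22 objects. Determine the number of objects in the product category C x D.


The product category C x D has objects that are pairs (c, d).
Number of pairs = |Ob(C)| * |Ob(D)| = 3 * 22 = 66

66


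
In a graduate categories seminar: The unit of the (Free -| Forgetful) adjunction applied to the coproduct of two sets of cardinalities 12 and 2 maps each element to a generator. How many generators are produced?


The unit eta_X: X -> U(F(X)) of the Free-Forgetful adjunction
maps each element of X to a generator of F(X). For X = S + T (disjoint
union in Set), |S + T| = |S| + |T|.
Total mappings = 12 + 2 = 14.

14


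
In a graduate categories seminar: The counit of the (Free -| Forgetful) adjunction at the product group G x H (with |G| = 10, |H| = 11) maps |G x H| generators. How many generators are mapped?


The counit epsilon_K: F(U(K)) -> K of the Free-Forgetful adjunction
maps |K| generators of F(U(K)) into K. For K = G x H (the product group),
|G x H| = |G| * |H|.
Total generators mapped = 10 * 11 = 110.

110


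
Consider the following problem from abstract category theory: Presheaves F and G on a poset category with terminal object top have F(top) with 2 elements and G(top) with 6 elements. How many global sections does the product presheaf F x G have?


Global sections of a presheaf on a poset with terminal top satisfy
Gamma(H) ~ H(top). Presheaves admit pointwise products, so
(F x G)(top) = F(top) x G(top) (Cartesian product).
|Gamma(F x G)| = |F(top)| * |G(top)| = 2 * 6 = 12.

12


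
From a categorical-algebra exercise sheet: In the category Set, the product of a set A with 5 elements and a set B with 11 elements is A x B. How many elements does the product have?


In Set, the product A x B is the Cartesian product.
By the universal property, |A x B| = |A| * |B|.
|A x B| = 5 * 11 = 55

55


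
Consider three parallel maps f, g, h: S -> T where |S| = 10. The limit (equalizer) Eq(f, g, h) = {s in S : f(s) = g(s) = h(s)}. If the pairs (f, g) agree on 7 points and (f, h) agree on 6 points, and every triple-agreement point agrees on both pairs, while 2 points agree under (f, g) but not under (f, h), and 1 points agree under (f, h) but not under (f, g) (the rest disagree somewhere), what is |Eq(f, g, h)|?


Eq(f, g, h) is the triple-agreement set: points in S where all three
maps take the same value. Using inclusion-exclusion on the pairwise data:
Pair (f, g) agrees on 7 points; pair (f, h) on 6 points.
Points agreeing under (f, g) but not (f, h) = 2; under (f, h) but not (f, g) = 1.
Triple-agreement = agreement-in-(f, g) minus points that agree under (f, g) but not (f, h):
|Eq(f, g, h)| = 7 - 2 = 5
(cross-check via (f, h): 6 - 1 = 5.)

5


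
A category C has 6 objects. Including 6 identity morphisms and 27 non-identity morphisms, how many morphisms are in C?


Each object has an identity morphism, giving 6 identities.
Adding the 27 non-identity morphisms:
Total = 6 + 27 = 33

33


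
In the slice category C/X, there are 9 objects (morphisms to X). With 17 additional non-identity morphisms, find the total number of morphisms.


In the slice category C/X, objects are morphisms to X.
Identity morphisms: 9 (one per object of C/X).
Non-identity morphisms: 17.
Total = 9 + 17 = 26

26


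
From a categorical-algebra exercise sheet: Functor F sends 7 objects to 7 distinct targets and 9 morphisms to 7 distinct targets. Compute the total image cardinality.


The image of F consists of distinct objects and distinct morphisms.
|Im(F)| on objects = 7
|Im(F)| on morphisms = 7
Total image cardinality = 7 + 7 = 14

14


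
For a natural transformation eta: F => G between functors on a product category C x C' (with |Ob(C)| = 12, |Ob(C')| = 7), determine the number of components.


A natural transformation eta: F => G assigns one component morphism per
object of the domain category.
The domain is the product category C x C', so
|Ob(C x C')| = |Ob(C)| * |Ob(C')| = 12 * 7 = 84.
Therefore eta has 84 component morphisms.

84


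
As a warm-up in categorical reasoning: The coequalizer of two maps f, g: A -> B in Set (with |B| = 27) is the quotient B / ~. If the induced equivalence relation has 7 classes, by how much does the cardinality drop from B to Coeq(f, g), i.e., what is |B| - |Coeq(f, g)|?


The coequalizer Coeq(f, g) = B / ~ has one element per equivalence class.
|B| = 27, |Coeq(f, g)| = 7.
|B| - |Coeq(f, g)| = 27 - 7 = 20.

20


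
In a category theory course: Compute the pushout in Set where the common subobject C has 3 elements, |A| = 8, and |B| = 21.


The pushout A +_C B identifies the images of C in A and B.
|A +_C B| = |A| + |B| - |C| (for injections).
= 8 + 21 - 3 = 26

26


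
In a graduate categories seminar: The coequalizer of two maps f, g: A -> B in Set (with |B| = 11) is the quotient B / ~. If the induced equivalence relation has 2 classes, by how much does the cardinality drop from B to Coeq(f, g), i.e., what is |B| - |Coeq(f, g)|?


The coequalizer Coeq(f, g) = B / ~ has one element per equivalence class.
|B| = 11, |Coeq(f, g)| = 2.
|B| - |Coeq(f, g)| = 11 - 2 = 9.

9


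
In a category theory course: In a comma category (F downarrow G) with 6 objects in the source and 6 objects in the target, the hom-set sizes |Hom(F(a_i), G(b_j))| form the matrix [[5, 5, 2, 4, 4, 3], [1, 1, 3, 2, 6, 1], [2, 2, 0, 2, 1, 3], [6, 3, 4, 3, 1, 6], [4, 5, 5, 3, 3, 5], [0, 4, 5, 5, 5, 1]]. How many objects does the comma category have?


Objects of (F downarrow G) are triples (a, b, h: F(a)->G(b)).
The count equals the sum of all entries in the hom-matrix.
sum(row 0) = 23
sum(row 1) = 14
sum(row 2) = 10
sum(row 3) = 23
sum(row 4) = 25
sum(row 5) = 20
Grand total = 115

115


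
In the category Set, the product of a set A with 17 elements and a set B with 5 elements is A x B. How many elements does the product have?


In Set, the product A x B is the Cartesian product.
By the universal property, |A x B| = |A| * |B|.
|A x B| = 17 * 5 = 85

85


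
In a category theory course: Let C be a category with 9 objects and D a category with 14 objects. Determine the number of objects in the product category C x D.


The product category C x D has objects that are pairs (c, d).
Number of pairs = |Ob(C)| * |Ob(D)| = 9 * 14 = 126

126


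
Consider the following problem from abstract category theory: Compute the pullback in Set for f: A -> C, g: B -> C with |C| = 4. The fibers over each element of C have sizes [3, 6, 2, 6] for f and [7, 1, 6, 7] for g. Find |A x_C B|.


The pullback A x_C B consists of pairs (a, b) with f(a) = g(b).
For each element c in C, the fiber product has |f^-1(c)| * |g^-1(c)| elements.
Summing over C: 3 * 7 + 6 * 1 + 2 * 6 + 6 * 7
= 21 + 6 + 12 + 42 = 81

81


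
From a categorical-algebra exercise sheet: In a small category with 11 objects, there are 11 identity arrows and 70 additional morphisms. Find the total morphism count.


Each object has an identity morphism, giving 11 identities.
Adding the 70 non-identity morphisms:
Total = 11 + 70 = 81

81


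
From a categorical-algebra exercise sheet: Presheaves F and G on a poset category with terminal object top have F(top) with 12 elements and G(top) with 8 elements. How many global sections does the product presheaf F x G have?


Global sections of a presheaf on a poset with terminal top satisfy
Gamma(H) ~ H(top). Presheaves admit pointwise products, so
(F x G)(top) = F(top) x G(top) (Cartesian product).
|Gamma(F x G)| = |F(top)| * |G(top)| = 12 * 8 = 96.

96


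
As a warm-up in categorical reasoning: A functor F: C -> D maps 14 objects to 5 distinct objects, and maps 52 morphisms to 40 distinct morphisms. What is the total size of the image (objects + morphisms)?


The image of F consists of distinct objects and distinct morphisms.
|Im(F)| on objects = 5
|Im(F)| on morphisms = 40
Total image cardinality = 5 + 40 = 45

45


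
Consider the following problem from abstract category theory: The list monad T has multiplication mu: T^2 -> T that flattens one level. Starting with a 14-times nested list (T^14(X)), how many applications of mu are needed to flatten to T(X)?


Each application of mu: T^2 -> T removes one layer of nesting.
Starting at depth 14 (i.e., T^14(X)), we need to reach T(X).
Number of mu applications = 14 - 1 = 13

13


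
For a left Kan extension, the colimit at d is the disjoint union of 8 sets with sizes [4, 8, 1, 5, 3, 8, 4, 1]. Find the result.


Pointwise, the left Kan extension (Lan_F H)(d) is the colimit, indexed
by the comma category (F downarrow d), of H composed with the
projection (F downarrow d) -> C. Here that colimit is given
as a coproduct (disjoint union) of sets, so its cardinality is the
sum of the sizes of the summands.
Coproduct of sets with sizes: 4 + 8 + 1 + 5 + 3 + 8 + 4 + 1
= 34

34


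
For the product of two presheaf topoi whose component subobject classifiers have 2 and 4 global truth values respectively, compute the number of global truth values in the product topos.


In a product of presheaf topoi E_1 x E_2, the subobject classifier
is Omega = Omega_1 x Omega_2 (componentwise), so
|Omega(top)| = |Omega_1(top_1)| * |Omega_2(top_2)|.
= 2 * 4 = 8.

8


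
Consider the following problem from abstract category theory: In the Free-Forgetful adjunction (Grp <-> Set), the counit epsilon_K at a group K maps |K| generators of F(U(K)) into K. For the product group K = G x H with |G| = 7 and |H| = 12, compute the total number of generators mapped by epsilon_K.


The counit epsilon_K: F(U(K)) -> K of the Free-Forgetful adjunction
maps |K| generators of F(U(K)) into K. For K = G x H (the product group),
|G x H| = |G| * |H|.
Total generators mapped = 7 * 12 = 84.

84


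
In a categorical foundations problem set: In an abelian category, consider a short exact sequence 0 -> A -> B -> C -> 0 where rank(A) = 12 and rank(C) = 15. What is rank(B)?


For a short exact sequence 0 -> A -> B -> C -> 0,
rank is additive: rank(B) = rank(A) + rank(C).
rank(B) = 12 + 15 = 27

27


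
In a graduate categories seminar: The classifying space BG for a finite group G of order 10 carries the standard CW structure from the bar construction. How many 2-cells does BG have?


In the bar-construction CW model of BG, the n-cells are indexed by
n-tuples [g_1|...|g_n] of non-identity elements of G (degenerate
simplices with some g_i = e do not contribute cells), so there are
(|G| - 1)^n n-cells.
For dim = 2 with |G| = 10:
cells = (10 - 1)^2 = 9^2 = 81

81


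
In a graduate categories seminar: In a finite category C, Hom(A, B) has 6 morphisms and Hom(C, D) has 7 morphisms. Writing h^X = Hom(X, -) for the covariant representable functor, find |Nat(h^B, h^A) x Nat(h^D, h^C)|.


By the Yoneda lemma, Nat(h^B, h^A) is isomorphic to Hom(A, B),
so |Nat(h^B, h^A)| = |Hom(A, B)| and |Nat(h^D, h^C)| = |Hom(C, D)|.
|Hom(A, B)| = 6, |Hom(C, D)| = 7.
|Nat(h^B, h^A) x Nat(h^D, h^C)| = 6 * 7 = 42

42


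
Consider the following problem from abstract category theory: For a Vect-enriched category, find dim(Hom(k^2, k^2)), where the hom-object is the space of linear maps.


In Vect-enriched categories, Hom(k^n, k^m) is the space of m x n matrices.
dim(Hom(k^2, k^2)) = 2 * 2 = 4

4


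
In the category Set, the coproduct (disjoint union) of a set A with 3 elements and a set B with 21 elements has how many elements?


In Set, the coproduct A + B is the disjoint union.
|A + B| = |A| + |B| = 3 + 21 = 24

24


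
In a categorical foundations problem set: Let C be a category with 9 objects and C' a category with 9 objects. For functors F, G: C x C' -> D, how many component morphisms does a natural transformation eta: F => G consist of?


A natural transformation eta: F => G assigns one component morphism per
object of the domain category.
The domain is the product category C x C', so
|Ob(C x C')| = |Ob(C)| * |Ob(C')| = 9 * 9 = 81.
Therefore eta has 81 component morphisms.

81


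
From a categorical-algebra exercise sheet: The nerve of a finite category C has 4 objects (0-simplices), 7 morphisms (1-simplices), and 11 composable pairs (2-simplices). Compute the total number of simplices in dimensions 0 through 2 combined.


The 2-skeleton of the nerve N(C) consists of simplices in dimensions 0, 1, 2:
  |N(C)_0| = 4 (objects)
  |N(C)_1| = 7 (morphisms)
  |N(C)_2| = 11 (composable pairs)
Total = 4 + 7 + 11 = 22

22


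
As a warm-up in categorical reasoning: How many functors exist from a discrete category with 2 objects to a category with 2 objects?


A functor from a discrete category C to D is determined by
where each object maps. Each of the 2 objects of C can map
to any of the 2 objects of D independently.
Number of functors = 2^2 = 4

4


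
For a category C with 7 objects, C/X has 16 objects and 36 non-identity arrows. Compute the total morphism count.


In the slice category C/X, objects are morphisms to X.
Identity morphisms: 16 (one per object of C/X).
Non-identity morphisms: 36.
Total = 16 + 36 = 52

52


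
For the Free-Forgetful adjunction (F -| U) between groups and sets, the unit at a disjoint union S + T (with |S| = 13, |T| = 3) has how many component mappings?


The unit eta_X: X -> U(F(X)) of the Free-Forgetful adjunction
maps each element of X to a generator of F(X). For X = S + T (disjoint
union in Set), |S + T| = |S| + |T|.
Total mappings = 13 + 3 = 16.

16


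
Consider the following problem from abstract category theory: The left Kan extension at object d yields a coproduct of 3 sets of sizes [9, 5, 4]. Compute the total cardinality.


Pointwise, the left Kan extension (Lan_F H)(d) is the colimit, indexed
by the comma category (F downarrow d), of H composed with the
projection (F downarrow d) -> C. Here that colimit is given
as a coproduct (disjoint union) of sets, so its cardinality is the
sum of the sizes of the summands.
Coproduct of sets with sizes: 9 + 5 + 4
= 18

18


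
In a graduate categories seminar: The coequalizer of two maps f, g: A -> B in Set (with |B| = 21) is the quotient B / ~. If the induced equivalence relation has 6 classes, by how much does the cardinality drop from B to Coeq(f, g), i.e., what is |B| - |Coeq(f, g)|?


The coequalizer Coeq(f, g) = B / ~ has one element per equivalence class.
|B| = 21, |Coeq(f, g)| = 6.
|B| - |Coeq(f, g)| = 21 - 6 = 15.

15


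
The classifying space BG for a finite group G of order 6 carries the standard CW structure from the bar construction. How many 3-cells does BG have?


In the bar-construction CW model of BG, the n-cells are indexed by
n-tuples [g_1|...|g_n] of non-identity elements of G (degenerate
simplices with some g_i = e do not contribute cells), so there are
(|G| - 1)^n n-cells.
For dim = 3 with |G| = 6:
cells = (6 - 1)^3 = 5^3 = 125

125


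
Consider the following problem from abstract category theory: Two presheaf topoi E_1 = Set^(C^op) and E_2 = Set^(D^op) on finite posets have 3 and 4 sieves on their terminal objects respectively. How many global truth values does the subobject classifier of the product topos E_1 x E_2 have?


In a product of presheaf topoi E_1 x E_2, the subobject classifier
is Omega = Omega_1 x Omega_2 (componentwise), so
|Omega(top)| = |Omega_1(top_1)| * |Omega_2(top_2)|.
= 3 * 4 = 12.

12


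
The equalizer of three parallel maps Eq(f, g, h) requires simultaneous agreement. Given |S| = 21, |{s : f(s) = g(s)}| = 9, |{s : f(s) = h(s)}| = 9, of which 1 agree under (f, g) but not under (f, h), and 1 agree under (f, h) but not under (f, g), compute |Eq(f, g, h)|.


Eq(f, g, h) is the triple-agreement set: points in S where all three
maps take the same value. Using inclusion-exclusion on the pairwise data:
Pair (f, g) agrees on 9 points; pair (f, h) on 9 points.
Points agreeing under (f, g) but not (f, h) = 1; under (f, h) but not (f, g) = 1.
Triple-agreement = agreement-in-(f, g) minus points that agree under (f, g) but not (f, h):
|Eq(f, g, h)| = 9 - 1 = 8
(cross-check via (f, h): 9 - 1 = 8.)

8


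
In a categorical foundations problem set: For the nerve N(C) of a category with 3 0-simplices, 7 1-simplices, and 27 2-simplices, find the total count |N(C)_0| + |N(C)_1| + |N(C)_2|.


The 2-skeleton of the nerve N(C) consists of simplices in dimensions 0, 1, 2:
  |N(C)_0| = 3 (objects)
  |N(C)_1| = 7 (morphisms)
  |N(C)_2| = 27 (composable pairs)
Total = 3 + 7 + 27 = 37

37


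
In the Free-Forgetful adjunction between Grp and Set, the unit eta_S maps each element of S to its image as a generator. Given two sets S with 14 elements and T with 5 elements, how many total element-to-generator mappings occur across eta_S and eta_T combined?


The unit eta_X: X -> U(F(X)) of the Free-Forgetful adjunction
maps each element of X to a generator of F(X). For X = S + T (disjoint
union in Set), |S + T| = |S| + |T|.
Total mappings = 14 + 5 = 19.

19


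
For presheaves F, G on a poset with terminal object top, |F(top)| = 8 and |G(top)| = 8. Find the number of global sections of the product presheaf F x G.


Global sections of a presheaf on a poset with terminal top satisfy
Gamma(H) ~ H(top). Presheaves admit pointwise products, so
(F x G)(top) = F(top) x G(top) (Cartesian product).
|Gamma(F x G)| = |F(top)| * |G(top)| = 8 * 8 = 64.

64


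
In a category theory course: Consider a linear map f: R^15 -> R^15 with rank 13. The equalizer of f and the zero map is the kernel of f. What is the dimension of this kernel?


The equalizer of f and the zero map is ker(f).
By the rank-nullity theorem: dim(ker(f)) = dim(domain) - rank(f).
dim(ker(f)) = 15 - 13 = 2

2


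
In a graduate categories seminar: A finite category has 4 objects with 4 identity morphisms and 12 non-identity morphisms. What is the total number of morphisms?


Each object has an identity morphism, giving 4 identities.
Adding the 12 non-identity morphisms:
Total = 4 + 12 = 16

16


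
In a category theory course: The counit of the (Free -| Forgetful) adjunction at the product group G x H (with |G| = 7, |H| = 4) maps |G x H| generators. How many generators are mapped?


The counit epsilon_K: F(U(K)) -> K of the Free-Forgetful adjunction
maps |K| generators of F(U(K)) into K. For K = G x H (the product group),
|G x H| = |G| * |H|.
Total generators mapped = 7 * 4 = 28.

28


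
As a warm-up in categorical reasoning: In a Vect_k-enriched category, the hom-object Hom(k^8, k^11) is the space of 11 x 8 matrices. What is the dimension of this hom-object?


In Vect-enriched categories, Hom(k^n, k^m) is the space of m x n matrices.
dim(Hom(k^8, k^11)) = 11 * 8 = 88

88


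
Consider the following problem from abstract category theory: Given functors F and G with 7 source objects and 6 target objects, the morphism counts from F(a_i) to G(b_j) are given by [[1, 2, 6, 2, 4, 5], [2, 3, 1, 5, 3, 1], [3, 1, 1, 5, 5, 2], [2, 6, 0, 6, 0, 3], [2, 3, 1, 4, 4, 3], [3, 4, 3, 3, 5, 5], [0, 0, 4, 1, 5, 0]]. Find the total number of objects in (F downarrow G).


Objects of (F downarrow G) are triples (a, b, h: F(a)->G(b)).
The count equals the sum of all entries in the hom-matrix.
sum(row 0) = 20
sum(row 1) = 15
sum(row 2) = 17
sum(row 3) = 17
sum(row 4) = 17
sum(row 5) = 23
sum(row 6) = 10
Grand total = 119

119


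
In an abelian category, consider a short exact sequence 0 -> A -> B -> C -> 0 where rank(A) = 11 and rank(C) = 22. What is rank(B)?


For a short exact sequence 0 -> A -> B -> C -> 0,
rank is additive: rank(B) = rank(A) + rank(C).
rank(B) = 11 + 22 = 33

33


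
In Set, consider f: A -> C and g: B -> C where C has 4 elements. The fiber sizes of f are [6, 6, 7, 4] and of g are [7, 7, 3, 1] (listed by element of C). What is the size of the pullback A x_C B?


The pullback A x_C B consists of pairs (a, b) with f(a) = g(b).
For each element c in C, the fiber product has |f^-1(c)| * |g^-1(c)| elements.
Summing over C: 6 * 7 + 6 * 7 + 7 * 3 + 4 * 1
= 42 + 42 + 21 + 4 = 109

109


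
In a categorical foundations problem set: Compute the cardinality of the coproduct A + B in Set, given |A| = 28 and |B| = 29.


In Set, the coproduct A + B is the disjoint union.
|A + B| = |A| + |B| = 28 + 29 = 57

57


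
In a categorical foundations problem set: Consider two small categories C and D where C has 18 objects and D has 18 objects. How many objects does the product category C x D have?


The product category C x D has objects that are pairs (c, d).
Number of pairs = |Ob(C)| * |Ob(D)| = 18 * 18 = 324

324


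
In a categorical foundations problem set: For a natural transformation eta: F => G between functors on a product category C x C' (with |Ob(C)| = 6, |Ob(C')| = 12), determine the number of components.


A natural transformation eta: F => G assigns one component morphism per
object of the domain category.
The domain is the product category C x C', so
|Ob(C x C')| = |Ob(C)| * |Ob(C')| = 6 * 12 = 72.
Therefore eta has 72 component morphisms.

72


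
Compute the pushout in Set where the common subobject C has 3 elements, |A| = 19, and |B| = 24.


The pushout A +_C B identifies the images of C in A and B.
|A +_C B| = |A| + |B| - |C| (for injections).
= 19 + 24 - 3 = 40

40


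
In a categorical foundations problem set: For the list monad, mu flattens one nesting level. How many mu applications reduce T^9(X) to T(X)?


Each application of mu: T^2 -> T removes one layer of nesting.
Starting at depth 9 (i.e., T^9(X)), we need to reach T(X).
Number of mu applications = 9 - 1 = 8

8


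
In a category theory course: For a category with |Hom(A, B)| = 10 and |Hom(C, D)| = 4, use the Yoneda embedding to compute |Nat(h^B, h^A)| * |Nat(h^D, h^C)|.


By the Yoneda lemma, Nat(h^B, h^A) is isomorphic to Hom(A, B),
so |Nat(h^B, h^A)| = |Hom(A, B)| and |Nat(h^D, h^C)| = |Hom(C, D)|.
|Hom(A, B)| = 10, |Hom(C, D)| = 4.
|Nat(h^B, h^A) x Nat(h^D, h^C)| = 10 * 4 = 40

40


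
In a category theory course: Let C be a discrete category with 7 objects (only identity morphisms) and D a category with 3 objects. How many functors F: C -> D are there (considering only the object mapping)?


A functor from a discrete category C to D is determined by
where each object maps. Each of the 7 objects of C can map
to any of the 3 objects of D independently.
Number of functors = 3^7 = 2187

2187


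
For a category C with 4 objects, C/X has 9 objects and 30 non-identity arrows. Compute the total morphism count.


In the slice category C/X, objects are morphisms to X.
Identity morphisms: 9 (one per object of C/X).
Non-identity morphisms: 30.
Total = 9 + 30 = 39

39


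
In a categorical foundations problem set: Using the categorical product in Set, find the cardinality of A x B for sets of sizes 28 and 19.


In Set, the product A x B is the Cartesian product.
By the universal property, |A x B| = |A| * |B|.
|A x B| = 28 * 19 = 532

532


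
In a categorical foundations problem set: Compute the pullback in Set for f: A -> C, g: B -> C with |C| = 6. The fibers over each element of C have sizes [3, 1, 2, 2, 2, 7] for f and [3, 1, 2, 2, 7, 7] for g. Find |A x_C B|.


The pullback A x_C B consists of pairs (a, b) with f(a) = g(b).
For each element c in C, the fiber product has |f^-1(c)| * |g^-1(c)| elements.
Summing over C: 3 * 3 + 1 * 1 + 2 * 2 + 2 * 2 + 2 * 7 + 7 * 7
= 9 + 1 + 4 + 4 + 14 + 49 = 81

81


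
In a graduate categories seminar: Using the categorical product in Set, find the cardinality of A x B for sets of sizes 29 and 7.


In Set, the product A x B is the Cartesian product.
By the universal property, |A x B| = |A| * |B|.
|A x B| = 29 * 7 = 203

203


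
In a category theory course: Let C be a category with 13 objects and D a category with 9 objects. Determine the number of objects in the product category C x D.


The product category C x D has objects that are pairs (c, d).
Number of pairs = |Ob(C)| * |Ob(D)| = 13 * 9 = 117

117


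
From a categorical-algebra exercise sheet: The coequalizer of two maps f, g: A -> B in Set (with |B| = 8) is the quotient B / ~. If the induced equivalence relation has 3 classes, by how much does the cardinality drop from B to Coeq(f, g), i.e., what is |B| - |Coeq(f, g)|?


The coequalizer Coeq(f, g) = B / ~ has one element per equivalence class.
|B| = 8, |Coeq(f, g)| = 3.
|B| - |Coeq(f, g)| = 8 - 3 = 5.

5
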